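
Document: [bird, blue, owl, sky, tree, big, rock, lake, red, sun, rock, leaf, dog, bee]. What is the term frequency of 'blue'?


Document has 14 words
Scanning for 'blue':
Found at positions: [1]
Count = 1

1


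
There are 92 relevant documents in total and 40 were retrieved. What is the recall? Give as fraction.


Recall = retrieved_relevant / total_relevant
= 40 / 92
= 40 / (40 + 52)
= 10/23

10/23


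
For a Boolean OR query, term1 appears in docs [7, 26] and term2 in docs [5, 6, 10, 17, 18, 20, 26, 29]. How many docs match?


Boolean OR: find union of posting lists
term1 docs: [7, 26]
term2 docs: [5, 6, 10, 17, 18, 20, 26, 29]
Union: [5, 6, 7, 10, 17, 18, 20, 26, 29]
|union| = 9

9


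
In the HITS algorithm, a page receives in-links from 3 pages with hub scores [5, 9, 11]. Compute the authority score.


Authority = sum of hub scores of in-linkers
In-link 1: hub score = 5
In-link 2: hub score = 9
In-link 3: hub score = 11
Authority = 5 + 9 + 11 = 25

25


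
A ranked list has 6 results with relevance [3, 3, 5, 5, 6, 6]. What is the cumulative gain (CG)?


Cumulative Gain = sum of relevance scores
Position 1: rel=3, running sum=3
Position 2: rel=3, running sum=6
Position 3: rel=5, running sum=11
Position 4: rel=5, running sum=16
Position 5: rel=6, running sum=22
Position 6: rel=6, running sum=28
CG = 28

28


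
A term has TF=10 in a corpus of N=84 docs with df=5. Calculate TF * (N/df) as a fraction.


TF * (N/df)
= 10 * (84/5)
= 10 * 84/5
= 168

168


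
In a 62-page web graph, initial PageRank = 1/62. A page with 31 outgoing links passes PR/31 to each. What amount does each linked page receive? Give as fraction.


Initial PR = 1/62 = 1/62
Outlinks = 31
Contribution per link = PR / outlinks
= 1/62 / 31
= 1/1922

1/1922


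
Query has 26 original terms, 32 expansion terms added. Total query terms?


Original terms: 26
Expansion terms: 32
Total = 26 + 32 = 58

58


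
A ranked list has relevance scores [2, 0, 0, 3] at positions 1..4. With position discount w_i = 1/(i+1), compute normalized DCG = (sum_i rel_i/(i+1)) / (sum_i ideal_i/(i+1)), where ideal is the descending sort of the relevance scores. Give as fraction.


Position discount weights w_i = 1/(i+1) for i=1..4:
Weights = [1/2, 1/3, 1/4, 1/5]
Actual relevance: [2, 0, 0, 3]
DCG = 2/2 + 0/3 + 0/4 + 3/5 = 8/5
Ideal relevance (sorted desc): [3, 2, 0, 0]
Ideal DCG = 3/2 + 2/3 + 0/4 + 0/5 = 13/6
nDCG = DCG / ideal_DCG = 8/5 / 13/6 = 48/65

48/65


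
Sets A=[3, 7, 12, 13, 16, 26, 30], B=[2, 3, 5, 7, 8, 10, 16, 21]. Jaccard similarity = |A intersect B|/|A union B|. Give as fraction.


A intersect B = [3, 7, 16]
|A intersect B| = 3
A union B = [2, 3, 5, 7, 8, 10, 12, 13, 16, 21, 26, 30]
|A union B| = 12
Jaccard = 3/12 = 1/4

1/4


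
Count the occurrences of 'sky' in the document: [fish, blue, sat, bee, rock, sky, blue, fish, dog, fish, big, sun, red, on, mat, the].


Document has 16 words
Scanning for 'sky':
Found at positions: [5]
Count = 1

1


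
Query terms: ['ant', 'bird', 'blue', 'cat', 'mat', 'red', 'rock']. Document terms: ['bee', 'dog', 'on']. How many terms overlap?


Query terms: ['ant', 'bird', 'blue', 'cat', 'mat', 'red', 'rock']
Document terms: ['bee', 'dog', 'on']
Common terms: []
Overlap count = 0

0


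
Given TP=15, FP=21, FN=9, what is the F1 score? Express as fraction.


F1 = 2 * P * R / (P + R)
P = TP/(TP+FP) = 15/36 = 5/12
R = TP/(TP+FN) = 15/24 = 5/8
2 * P * R = 2 * 5/12 * 5/8 = 25/48
P + R = 5/12 + 5/8 = 25/24
F1 = 25/48 / 25/24 = 1/2

1/2


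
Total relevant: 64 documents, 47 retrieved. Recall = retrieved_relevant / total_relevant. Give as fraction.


Recall = retrieved_relevant / total_relevant
= 47 / 64
= 47 / (47 + 17)
= 47/64

47/64


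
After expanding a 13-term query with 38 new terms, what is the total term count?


Original terms: 13
Expansion terms: 38
Total = 13 + 38 = 51

51


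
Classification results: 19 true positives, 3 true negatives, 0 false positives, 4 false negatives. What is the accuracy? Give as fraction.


Accuracy = (TP + TN) / (TP + TN + FP + FN)
TP + TN = 19 + 3 = 22
Total = 19 + 3 + 0 + 4 = 26
Accuracy = 22 / 26 = 11/13

11/13


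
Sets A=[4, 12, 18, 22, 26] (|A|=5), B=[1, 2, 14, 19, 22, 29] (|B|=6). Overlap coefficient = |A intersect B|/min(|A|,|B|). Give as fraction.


A intersect B = [22]
|A intersect B| = 1
min(|A|, |B|) = min(5, 6) = 5
Overlap = 1 / 5 = 1/5

1/5


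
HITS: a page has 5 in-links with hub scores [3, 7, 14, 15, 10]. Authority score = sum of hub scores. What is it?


Authority = sum of hub scores of in-linkers
In-link 1: hub score = 3
In-link 2: hub score = 7
In-link 3: hub score = 14
In-link 4: hub score = 15
In-link 5: hub score = 10
Authority = 3 + 7 + 14 + 15 + 10 = 49

49


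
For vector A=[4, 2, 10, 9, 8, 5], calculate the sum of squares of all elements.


|A|^2 = sum of squared components
A[0]^2 = 4^2 = 16
A[1]^2 = 2^2 = 4
A[2]^2 = 10^2 = 100
A[3]^2 = 9^2 = 81
A[4]^2 = 8^2 = 64
A[5]^2 = 5^2 = 25
Sum = 16 + 4 + 100 + 81 + 64 + 25 = 290

290


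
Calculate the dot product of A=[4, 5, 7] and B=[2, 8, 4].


Dot product = sum of element-wise products
A[0]*B[0] = 4*2 = 8
A[1]*B[1] = 5*8 = 40
A[2]*B[2] = 7*4 = 28
Sum = 8 + 40 + 28 = 76

76


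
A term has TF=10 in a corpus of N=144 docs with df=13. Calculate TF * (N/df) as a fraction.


TF * (N/df)
= 10 * (144/13)
= 10 * 144/13
= 1440/13

1440/13


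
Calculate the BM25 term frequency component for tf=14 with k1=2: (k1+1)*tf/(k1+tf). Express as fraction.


BM25 TF component = (k1+1)*tf / (k1+tf)
k1 = 2, tf = 14
Numerator = (2+1)*14 = 42
Denominator = 2 + 14 = 16
= 42/16 = 21/8

21/8


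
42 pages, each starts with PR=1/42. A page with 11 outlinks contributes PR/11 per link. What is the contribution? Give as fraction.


Initial PR = 1/42 = 1/42
Outlinks = 11
Contribution per link = PR / outlinks
= 1/42 / 11
= 1/462

1/462


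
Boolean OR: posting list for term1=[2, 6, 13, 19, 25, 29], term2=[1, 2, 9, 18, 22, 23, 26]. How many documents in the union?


Boolean OR: find union of posting lists
term1 docs: [2, 6, 13, 19, 25, 29]
term2 docs: [1, 2, 9, 18, 22, 23, 26]
Union: [1, 2, 6, 9, 13, 18, 19, 22, 23, 25, 26, 29]
|union| = 12

12


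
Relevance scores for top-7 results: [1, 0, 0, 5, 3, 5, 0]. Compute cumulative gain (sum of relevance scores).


Cumulative Gain = sum of relevance scores
Position 1: rel=1, running sum=1
Position 2: rel=0, running sum=1
Position 3: rel=0, running sum=1
Position 4: rel=5, running sum=6
Position 5: rel=3, running sum=9
Position 6: rel=5, running sum=14
Position 7: rel=0, running sum=14
CG = 14

14


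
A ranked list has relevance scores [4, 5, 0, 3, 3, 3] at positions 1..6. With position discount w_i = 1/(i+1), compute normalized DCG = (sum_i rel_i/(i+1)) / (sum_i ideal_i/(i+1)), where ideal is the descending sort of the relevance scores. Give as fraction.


Position discount weights w_i = 1/(i+1) for i=1..6:
Weights = [1/2, 1/3, 1/4, 1/5, 1/6, 1/7]
Actual relevance: [4, 5, 0, 3, 3, 3]
DCG = 4/2 + 5/3 + 0/4 + 3/5 + 3/6 + 3/7 = 1091/210
Ideal relevance (sorted desc): [5, 4, 3, 3, 3, 0]
Ideal DCG = 5/2 + 4/3 + 3/4 + 3/5 + 3/6 + 0/7 = 341/60
nDCG = DCG / ideal_DCG = 1091/210 / 341/60 = 2182/2387

2182/2387


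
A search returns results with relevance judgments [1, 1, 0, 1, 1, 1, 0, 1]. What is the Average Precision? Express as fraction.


Computing P@k for each relevant position:
Position 1: relevant, P@1 = 1/1 = 1
Position 2: relevant, P@2 = 2/2 = 1
Position 3: not relevant
Position 4: relevant, P@4 = 3/4 = 3/4
Position 5: relevant, P@5 = 4/5 = 4/5
Position 6: relevant, P@6 = 5/6 = 5/6
Position 7: not relevant
Position 8: relevant, P@8 = 6/8 = 3/4
Sum of P@k = 1 + 1 + 3/4 + 4/5 + 5/6 + 3/4 = 77/15
AP = 77/15 / 6 = 77/90

77/90


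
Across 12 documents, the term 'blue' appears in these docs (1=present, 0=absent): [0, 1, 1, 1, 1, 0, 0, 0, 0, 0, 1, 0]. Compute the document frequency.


Checking each document for 'blue':
Doc 1: absent
Doc 2: present
Doc 3: present
Doc 4: present
Doc 5: present
Doc 6: absent
Doc 7: absent
Doc 8: absent
Doc 9: absent
Doc 10: absent
Doc 11: present
Doc 12: absent
df = sum of presences = 0 + 1 + 1 + 1 + 1 + 0 + 0 + 0 + 0 + 0 + 1 + 0 = 5

5


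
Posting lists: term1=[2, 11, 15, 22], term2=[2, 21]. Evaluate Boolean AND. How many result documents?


Boolean AND: find intersection of posting lists
term1 docs: [2, 11, 15, 22]
term2 docs: [2, 21]
Intersection: [2]
|intersection| = 1

1


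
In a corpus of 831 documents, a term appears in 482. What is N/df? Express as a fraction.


IDF ratio = N / df
= 831 / 482
= 831/482

831/482


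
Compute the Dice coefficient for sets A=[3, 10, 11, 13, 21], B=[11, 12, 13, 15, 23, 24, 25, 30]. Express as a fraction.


A intersect B = [11, 13]
|A intersect B| = 2
|A| = 5, |B| = 8
Dice = 2*2 / (5+8)
= 4 / 13 = 4/13

4/13


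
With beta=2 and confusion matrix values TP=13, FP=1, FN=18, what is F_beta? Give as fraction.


P = TP/(TP+FP) = 13/14 = 13/14
R = TP/(TP+FN) = 13/31 = 13/31
beta^2 = 2^2 = 4
(1 + beta^2) = 5
Numerator = (1+beta^2)*P*R = 845/434
Denominator = beta^2*P + R = 26/7 + 13/31 = 897/217
F_beta = 65/138

65/138


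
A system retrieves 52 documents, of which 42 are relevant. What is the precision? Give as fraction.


Precision = relevant_retrieved / total_retrieved
= 42 / 52
= 42 / (42 + 10)
= 21/26

21/26


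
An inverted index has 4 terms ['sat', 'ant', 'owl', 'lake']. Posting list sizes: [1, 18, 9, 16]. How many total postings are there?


Summing posting list sizes:
'sat': 1 postings
'ant': 18 postings
'owl': 9 postings
'lake': 16 postings
Total = 1 + 18 + 9 + 16 = 44

44


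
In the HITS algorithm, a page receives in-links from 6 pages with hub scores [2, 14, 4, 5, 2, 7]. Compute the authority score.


Authority = sum of hub scores of in-linkers
In-link 1: hub score = 2
In-link 2: hub score = 14
In-link 3: hub score = 4
In-link 4: hub score = 5
In-link 5: hub score = 2
In-link 6: hub score = 7
Authority = 2 + 14 + 4 + 5 + 2 + 7 = 34

34


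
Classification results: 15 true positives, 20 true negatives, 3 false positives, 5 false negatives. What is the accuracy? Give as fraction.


Accuracy = (TP + TN) / (TP + TN + FP + FN)
TP + TN = 15 + 20 = 35
Total = 15 + 20 + 3 + 5 = 43
Accuracy = 35 / 43 = 35/43

35/43


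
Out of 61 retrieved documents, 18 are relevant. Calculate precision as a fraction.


Precision = relevant_retrieved / total_retrieved
= 18 / 61
= 18 / (18 + 43)
= 18/61

18/61


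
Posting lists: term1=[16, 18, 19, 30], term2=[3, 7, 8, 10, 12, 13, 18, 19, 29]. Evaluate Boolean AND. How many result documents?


Boolean AND: find intersection of posting lists
term1 docs: [16, 18, 19, 30]
term2 docs: [3, 7, 8, 10, 12, 13, 18, 19, 29]
Intersection: [18, 19]
|intersection| = 2

2


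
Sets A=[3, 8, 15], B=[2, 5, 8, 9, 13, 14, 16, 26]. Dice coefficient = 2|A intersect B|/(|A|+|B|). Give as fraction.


A intersect B = [8]
|A intersect B| = 1
|A| = 3, |B| = 8
Dice = 2*1 / (3+8)
= 2 / 11 = 2/11

2/11


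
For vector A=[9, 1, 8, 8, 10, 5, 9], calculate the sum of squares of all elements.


|A|^2 = sum of squared components
A[0]^2 = 9^2 = 81
A[1]^2 = 1^2 = 1
A[2]^2 = 8^2 = 64
A[3]^2 = 8^2 = 64
A[4]^2 = 10^2 = 100
A[5]^2 = 5^2 = 25
A[6]^2 = 9^2 = 81
Sum = 81 + 1 + 64 + 64 + 100 + 25 + 81 = 416

416


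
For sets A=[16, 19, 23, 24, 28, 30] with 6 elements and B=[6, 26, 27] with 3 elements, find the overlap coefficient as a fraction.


A intersect B = []
|A intersect B| = 0
min(|A|, |B|) = min(6, 3) = 3
Overlap = 0 / 3 = 0

0


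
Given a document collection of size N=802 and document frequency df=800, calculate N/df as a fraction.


IDF ratio = N / df
= 802 / 800
= 401/400

401/400


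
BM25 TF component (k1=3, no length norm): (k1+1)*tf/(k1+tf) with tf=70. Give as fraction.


BM25 TF component = (k1+1)*tf / (k1+tf)
k1 = 3, tf = 70
Numerator = (3+1)*70 = 280
Denominator = 3 + 70 = 73
= 280/73 = 280/73

280/73


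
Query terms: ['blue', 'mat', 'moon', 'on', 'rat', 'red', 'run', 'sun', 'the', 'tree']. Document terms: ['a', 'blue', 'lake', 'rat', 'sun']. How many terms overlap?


Query terms: ['blue', 'mat', 'moon', 'on', 'rat', 'red', 'run', 'sun', 'the', 'tree']
Document terms: ['a', 'blue', 'lake', 'rat', 'sun']
Common terms: ['blue', 'rat', 'sun']
Overlap count = 3

3


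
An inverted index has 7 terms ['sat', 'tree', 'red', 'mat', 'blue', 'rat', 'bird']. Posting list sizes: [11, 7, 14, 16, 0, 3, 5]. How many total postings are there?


Summing posting list sizes:
'sat': 11 postings
'tree': 7 postings
'red': 14 postings
'mat': 16 postings
'blue': 0 postings
'rat': 3 postings
'bird': 5 postings
Total = 11 + 7 + 14 + 16 + 0 + 3 + 5 = 56

56


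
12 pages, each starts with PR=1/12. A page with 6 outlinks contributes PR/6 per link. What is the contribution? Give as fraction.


Initial PR = 1/12 = 1/12
Outlinks = 6
Contribution per link = PR / outlinks
= 1/12 / 6
= 1/72

1/72


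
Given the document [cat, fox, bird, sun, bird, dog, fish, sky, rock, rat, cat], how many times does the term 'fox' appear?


Document has 11 words
Scanning for 'fox':
Found at positions: [1]
Count = 1

1


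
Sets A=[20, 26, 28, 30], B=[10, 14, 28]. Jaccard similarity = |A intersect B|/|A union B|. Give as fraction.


A intersect B = [28]
|A intersect B| = 1
A union B = [10, 14, 20, 26, 28, 30]
|A union B| = 6
Jaccard = 1/6 = 1/6

1/6


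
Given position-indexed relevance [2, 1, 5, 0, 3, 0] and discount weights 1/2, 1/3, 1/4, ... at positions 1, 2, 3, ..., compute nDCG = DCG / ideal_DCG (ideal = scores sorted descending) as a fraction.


Position discount weights w_i = 1/(i+1) for i=1..6:
Weights = [1/2, 1/3, 1/4, 1/5, 1/6, 1/7]
Actual relevance: [2, 1, 5, 0, 3, 0]
DCG = 2/2 + 1/3 + 5/4 + 0/5 + 3/6 + 0/7 = 37/12
Ideal relevance (sorted desc): [5, 3, 2, 1, 0, 0]
Ideal DCG = 5/2 + 3/3 + 2/4 + 1/5 + 0/6 + 0/7 = 21/5
nDCG = DCG / ideal_DCG = 37/12 / 21/5 = 185/252

185/252


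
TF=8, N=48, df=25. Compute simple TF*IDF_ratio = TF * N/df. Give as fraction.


TF * (N/df)
= 8 * (48/25)
= 8 * 48/25
= 384/25

384/25


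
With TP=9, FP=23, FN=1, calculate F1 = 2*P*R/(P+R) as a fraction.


F1 = 2 * P * R / (P + R)
P = TP/(TP+FP) = 9/32 = 9/32
R = TP/(TP+FN) = 9/10 = 9/10
2 * P * R = 2 * 9/32 * 9/10 = 81/160
P + R = 9/32 + 9/10 = 189/160
F1 = 81/160 / 189/160 = 3/7

3/7


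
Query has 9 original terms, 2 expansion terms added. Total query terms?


Original terms: 9
Expansion terms: 2
Total = 9 + 2 = 11

11


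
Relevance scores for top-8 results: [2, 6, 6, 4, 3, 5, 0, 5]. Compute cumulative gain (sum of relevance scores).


Cumulative Gain = sum of relevance scores
Position 1: rel=2, running sum=2
Position 2: rel=6, running sum=8
Position 3: rel=6, running sum=14
Position 4: rel=4, running sum=18
Position 5: rel=3, running sum=21
Position 6: rel=5, running sum=26
Position 7: rel=0, running sum=26
Position 8: rel=5, running sum=31
CG = 31

31


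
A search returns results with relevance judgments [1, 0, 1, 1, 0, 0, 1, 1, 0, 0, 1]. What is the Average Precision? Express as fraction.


Computing P@k for each relevant position:
Position 1: relevant, P@1 = 1/1 = 1
Position 2: not relevant
Position 3: relevant, P@3 = 2/3 = 2/3
Position 4: relevant, P@4 = 3/4 = 3/4
Position 5: not relevant
Position 6: not relevant
Position 7: relevant, P@7 = 4/7 = 4/7
Position 8: relevant, P@8 = 5/8 = 5/8
Position 9: not relevant
Position 10: not relevant
Position 11: relevant, P@11 = 6/11 = 6/11
Sum of P@k = 1 + 2/3 + 3/4 + 4/7 + 5/8 + 6/11 = 7685/1848
AP = 7685/1848 / 6 = 7685/11088

7685/11088


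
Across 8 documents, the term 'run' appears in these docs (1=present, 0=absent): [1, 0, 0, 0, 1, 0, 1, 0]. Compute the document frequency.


Checking each document for 'run':
Doc 1: present
Doc 2: absent
Doc 3: absent
Doc 4: absent
Doc 5: present
Doc 6: absent
Doc 7: present
Doc 8: absent
df = sum of presences = 1 + 0 + 0 + 0 + 1 + 0 + 1 + 0 = 3

3


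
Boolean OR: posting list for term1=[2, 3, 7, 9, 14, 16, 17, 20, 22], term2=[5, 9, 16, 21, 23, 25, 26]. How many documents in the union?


Boolean OR: find union of posting lists
term1 docs: [2, 3, 7, 9, 14, 16, 17, 20, 22]
term2 docs: [5, 9, 16, 21, 23, 25, 26]
Union: [2, 3, 5, 7, 9, 14, 16, 17, 20, 21, 22, 23, 25, 26]
|union| = 14

14


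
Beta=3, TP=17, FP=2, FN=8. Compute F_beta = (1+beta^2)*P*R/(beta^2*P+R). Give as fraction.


P = TP/(TP+FP) = 17/19 = 17/19
R = TP/(TP+FN) = 17/25 = 17/25
beta^2 = 3^2 = 9
(1 + beta^2) = 10
Numerator = (1+beta^2)*P*R = 578/95
Denominator = beta^2*P + R = 153/19 + 17/25 = 4148/475
F_beta = 85/122

85/122


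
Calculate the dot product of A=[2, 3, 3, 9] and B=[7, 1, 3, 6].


Dot product = sum of element-wise products
A[0]*B[0] = 2*7 = 14
A[1]*B[1] = 3*1 = 3
A[2]*B[2] = 3*3 = 9
A[3]*B[3] = 9*6 = 54
Sum = 14 + 3 + 9 + 54 = 80

80


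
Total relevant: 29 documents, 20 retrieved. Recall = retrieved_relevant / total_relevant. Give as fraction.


Recall = retrieved_relevant / total_relevant
= 20 / 29
= 20 / (20 + 9)
= 20/29

20/29


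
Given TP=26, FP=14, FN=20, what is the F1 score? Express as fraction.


F1 = 2 * P * R / (P + R)
P = TP/(TP+FP) = 26/40 = 13/20
R = TP/(TP+FN) = 26/46 = 13/23
2 * P * R = 2 * 13/20 * 13/23 = 169/230
P + R = 13/20 + 13/23 = 559/460
F1 = 169/230 / 559/460 = 26/43

26/43


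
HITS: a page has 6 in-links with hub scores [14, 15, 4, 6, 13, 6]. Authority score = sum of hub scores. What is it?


Authority = sum of hub scores of in-linkers
In-link 1: hub score = 14
In-link 2: hub score = 15
In-link 3: hub score = 4
In-link 4: hub score = 6
In-link 5: hub score = 13
In-link 6: hub score = 6
Authority = 14 + 15 + 4 + 6 + 13 + 6 = 58

58


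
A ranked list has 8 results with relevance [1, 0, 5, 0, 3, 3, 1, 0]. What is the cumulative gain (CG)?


Cumulative Gain = sum of relevance scores
Position 1: rel=1, running sum=1
Position 2: rel=0, running sum=1
Position 3: rel=5, running sum=6
Position 4: rel=0, running sum=6
Position 5: rel=3, running sum=9
Position 6: rel=3, running sum=12
Position 7: rel=1, running sum=13
Position 8: rel=0, running sum=13
CG = 13

13


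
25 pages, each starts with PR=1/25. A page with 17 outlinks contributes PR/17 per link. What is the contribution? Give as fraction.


Initial PR = 1/25 = 1/25
Outlinks = 17
Contribution per link = PR / outlinks
= 1/25 / 17
= 1/425

1/425


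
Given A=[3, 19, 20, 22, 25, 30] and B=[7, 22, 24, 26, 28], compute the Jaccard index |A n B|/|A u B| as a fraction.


A intersect B = [22]
|A intersect B| = 1
A union B = [3, 7, 19, 20, 22, 24, 25, 26, 28, 30]
|A union B| = 10
Jaccard = 1/10 = 1/10

1/10


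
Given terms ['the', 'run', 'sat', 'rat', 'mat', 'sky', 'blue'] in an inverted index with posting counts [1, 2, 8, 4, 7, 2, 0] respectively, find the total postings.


Summing posting list sizes:
'the': 1 postings
'run': 2 postings
'sat': 8 postings
'rat': 4 postings
'mat': 7 postings
'sky': 2 postings
'blue': 0 postings
Total = 1 + 2 + 8 + 4 + 7 + 2 + 0 = 24

24


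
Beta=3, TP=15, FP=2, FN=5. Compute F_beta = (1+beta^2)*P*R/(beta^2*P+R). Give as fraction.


P = TP/(TP+FP) = 15/17 = 15/17
R = TP/(TP+FN) = 15/20 = 3/4
beta^2 = 3^2 = 9
(1 + beta^2) = 10
Numerator = (1+beta^2)*P*R = 225/34
Denominator = beta^2*P + R = 135/17 + 3/4 = 591/68
F_beta = 150/197

150/197


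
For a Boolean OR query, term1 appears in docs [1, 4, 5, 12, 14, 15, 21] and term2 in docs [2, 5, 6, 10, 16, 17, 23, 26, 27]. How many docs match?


Boolean OR: find union of posting lists
term1 docs: [1, 4, 5, 12, 14, 15, 21]
term2 docs: [2, 5, 6, 10, 16, 17, 23, 26, 27]
Union: [1, 2, 4, 5, 6, 10, 12, 14, 15, 16, 17, 21, 23, 26, 27]
|union| = 15

15


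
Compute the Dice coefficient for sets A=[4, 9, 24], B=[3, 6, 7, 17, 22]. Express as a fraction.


A intersect B = []
|A intersect B| = 0
|A| = 3, |B| = 5
Dice = 2*0 / (3+5)
= 0 / 8 = 0

0


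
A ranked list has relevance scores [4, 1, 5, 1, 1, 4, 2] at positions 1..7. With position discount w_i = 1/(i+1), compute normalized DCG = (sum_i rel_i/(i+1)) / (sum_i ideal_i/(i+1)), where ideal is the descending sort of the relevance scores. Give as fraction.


Position discount weights w_i = 1/(i+1) for i=1..7:
Weights = [1/2, 1/3, 1/4, 1/5, 1/6, 1/7, 1/8]
Actual relevance: [4, 1, 5, 1, 1, 4, 2]
DCG = 4/2 + 1/3 + 5/4 + 1/5 + 1/6 + 4/7 + 2/8 = 167/35
Ideal relevance (sorted desc): [5, 4, 4, 2, 1, 1, 1]
Ideal DCG = 5/2 + 4/3 + 4/4 + 2/5 + 1/6 + 1/7 + 1/8 = 1587/280
nDCG = DCG / ideal_DCG = 167/35 / 1587/280 = 1336/1587

1336/1587


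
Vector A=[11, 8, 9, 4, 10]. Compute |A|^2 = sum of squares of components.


|A|^2 = sum of squared components
A[0]^2 = 11^2 = 121
A[1]^2 = 8^2 = 64
A[2]^2 = 9^2 = 81
A[3]^2 = 4^2 = 16
A[4]^2 = 10^2 = 100
Sum = 121 + 64 + 81 + 16 + 100 = 382

382


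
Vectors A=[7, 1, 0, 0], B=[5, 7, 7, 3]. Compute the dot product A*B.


Dot product = sum of element-wise products
A[0]*B[0] = 7*5 = 35
A[1]*B[1] = 1*7 = 7
A[2]*B[2] = 0*7 = 0
A[3]*B[3] = 0*3 = 0
Sum = 35 + 7 + 0 + 0 = 42

42


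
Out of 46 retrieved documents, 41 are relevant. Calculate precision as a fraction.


Precision = relevant_retrieved / total_retrieved
= 41 / 46
= 41 / (41 + 5)
= 41/46

41/46


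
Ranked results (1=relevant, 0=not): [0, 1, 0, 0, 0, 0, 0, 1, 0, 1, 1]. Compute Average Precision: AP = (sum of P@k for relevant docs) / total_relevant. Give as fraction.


Computing P@k for each relevant position:
Position 1: not relevant
Position 2: relevant, P@2 = 1/2 = 1/2
Position 3: not relevant
Position 4: not relevant
Position 5: not relevant
Position 6: not relevant
Position 7: not relevant
Position 8: relevant, P@8 = 2/8 = 1/4
Position 9: not relevant
Position 10: relevant, P@10 = 3/10 = 3/10
Position 11: relevant, P@11 = 4/11 = 4/11
Sum of P@k = 1/2 + 1/4 + 3/10 + 4/11 = 311/220
AP = 311/220 / 4 = 311/880

311/880


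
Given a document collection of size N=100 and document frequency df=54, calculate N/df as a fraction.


IDF ratio = N / df
= 100 / 54
= 50/27

50/27


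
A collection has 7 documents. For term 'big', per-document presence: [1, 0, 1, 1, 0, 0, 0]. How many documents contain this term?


Checking each document for 'big':
Doc 1: present
Doc 2: absent
Doc 3: present
Doc 4: present
Doc 5: absent
Doc 6: absent
Doc 7: absent
df = sum of presences = 1 + 0 + 1 + 1 + 0 + 0 + 0 = 3

3


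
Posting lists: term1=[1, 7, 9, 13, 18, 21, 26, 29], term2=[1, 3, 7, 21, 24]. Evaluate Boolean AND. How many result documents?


Boolean AND: find intersection of posting lists
term1 docs: [1, 7, 9, 13, 18, 21, 26, 29]
term2 docs: [1, 3, 7, 21, 24]
Intersection: [1, 7, 21]
|intersection| = 3

3


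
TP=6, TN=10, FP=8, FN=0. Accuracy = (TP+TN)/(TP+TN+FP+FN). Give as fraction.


Accuracy = (TP + TN) / (TP + TN + FP + FN)
TP + TN = 6 + 10 = 16
Total = 6 + 10 + 8 + 0 = 24
Accuracy = 16 / 24 = 2/3

2/3


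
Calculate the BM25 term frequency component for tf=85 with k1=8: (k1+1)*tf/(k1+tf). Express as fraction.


BM25 TF component = (k1+1)*tf / (k1+tf)
k1 = 8, tf = 85
Numerator = (8+1)*85 = 765
Denominator = 8 + 85 = 93
= 765/93 = 255/31

255/31


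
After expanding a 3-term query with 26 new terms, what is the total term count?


Original terms: 3
Expansion terms: 26
Total = 3 + 26 = 29

29


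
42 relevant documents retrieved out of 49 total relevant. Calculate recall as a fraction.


Recall = retrieved_relevant / total_relevant
= 42 / 49
= 42 / (42 + 7)
= 6/7

6/7


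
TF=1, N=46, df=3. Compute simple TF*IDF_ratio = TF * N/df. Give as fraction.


TF * (N/df)
= 1 * (46/3)
= 1 * 46/3
= 46/3

46/3


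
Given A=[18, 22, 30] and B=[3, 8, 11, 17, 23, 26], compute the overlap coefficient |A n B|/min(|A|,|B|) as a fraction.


A intersect B = []
|A intersect B| = 0
min(|A|, |B|) = min(3, 6) = 3
Overlap = 0 / 3 = 0

0


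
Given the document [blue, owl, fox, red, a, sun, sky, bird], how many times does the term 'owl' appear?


Document has 8 words
Scanning for 'owl':
Found at positions: [1]
Count = 1

1


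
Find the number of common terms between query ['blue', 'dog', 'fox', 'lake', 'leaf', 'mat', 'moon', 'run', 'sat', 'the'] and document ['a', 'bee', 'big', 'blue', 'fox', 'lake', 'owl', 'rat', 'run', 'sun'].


Query terms: ['blue', 'dog', 'fox', 'lake', 'leaf', 'mat', 'moon', 'run', 'sat', 'the']
Document terms: ['a', 'bee', 'big', 'blue', 'fox', 'lake', 'owl', 'rat', 'run', 'sun']
Common terms: ['blue', 'fox', 'lake', 'run']
Overlap count = 4

4


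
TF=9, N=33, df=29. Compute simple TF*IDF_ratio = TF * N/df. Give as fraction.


TF * (N/df)
= 9 * (33/29)
= 9 * 33/29
= 297/29

297/29


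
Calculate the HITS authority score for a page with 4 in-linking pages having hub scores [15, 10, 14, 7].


Authority = sum of hub scores of in-linkers
In-link 1: hub score = 15
In-link 2: hub score = 10
In-link 3: hub score = 14
In-link 4: hub score = 7
Authority = 15 + 10 + 14 + 7 = 46

46


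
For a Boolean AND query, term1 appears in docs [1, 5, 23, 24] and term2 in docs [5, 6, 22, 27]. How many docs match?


Boolean AND: find intersection of posting lists
term1 docs: [1, 5, 23, 24]
term2 docs: [5, 6, 22, 27]
Intersection: [5]
|intersection| = 1

1


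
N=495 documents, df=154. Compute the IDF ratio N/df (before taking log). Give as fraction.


IDF ratio = N / df
= 495 / 154
= 45/14

45/14


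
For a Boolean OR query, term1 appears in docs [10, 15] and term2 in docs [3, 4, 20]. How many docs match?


Boolean OR: find union of posting lists
term1 docs: [10, 15]
term2 docs: [3, 4, 20]
Union: [3, 4, 10, 15, 20]
|union| = 5

5


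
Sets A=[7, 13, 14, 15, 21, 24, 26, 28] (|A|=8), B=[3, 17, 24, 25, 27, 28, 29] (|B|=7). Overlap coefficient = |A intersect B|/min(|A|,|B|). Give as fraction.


A intersect B = [24, 28]
|A intersect B| = 2
min(|A|, |B|) = min(8, 7) = 7
Overlap = 2 / 7 = 2/7

2/7


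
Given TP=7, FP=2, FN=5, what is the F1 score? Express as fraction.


F1 = 2 * P * R / (P + R)
P = TP/(TP+FP) = 7/9 = 7/9
R = TP/(TP+FN) = 7/12 = 7/12
2 * P * R = 2 * 7/9 * 7/12 = 49/54
P + R = 7/9 + 7/12 = 49/36
F1 = 49/54 / 49/36 = 2/3

2/3


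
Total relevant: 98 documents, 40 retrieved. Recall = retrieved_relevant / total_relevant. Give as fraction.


Recall = retrieved_relevant / total_relevant
= 40 / 98
= 40 / (40 + 58)
= 20/49

20/49


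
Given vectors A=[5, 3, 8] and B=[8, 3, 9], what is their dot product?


Dot product = sum of element-wise products
A[0]*B[0] = 5*8 = 40
A[1]*B[1] = 3*3 = 9
A[2]*B[2] = 8*9 = 72
Sum = 40 + 9 + 72 = 121

121


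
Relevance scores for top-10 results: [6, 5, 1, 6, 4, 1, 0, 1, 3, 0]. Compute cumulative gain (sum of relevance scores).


Cumulative Gain = sum of relevance scores
Position 1: rel=6, running sum=6
Position 2: rel=5, running sum=11
Position 3: rel=1, running sum=12
Position 4: rel=6, running sum=18
Position 5: rel=4, running sum=22
Position 6: rel=1, running sum=23
Position 7: rel=0, running sum=23
Position 8: rel=1, running sum=24
Position 9: rel=3, running sum=27
Position 10: rel=0, running sum=27
CG = 27

27


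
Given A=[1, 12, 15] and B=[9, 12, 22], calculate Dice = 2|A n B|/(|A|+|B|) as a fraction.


A intersect B = [12]
|A intersect B| = 1
|A| = 3, |B| = 3
Dice = 2*1 / (3+3)
= 2 / 6 = 1/3

1/3


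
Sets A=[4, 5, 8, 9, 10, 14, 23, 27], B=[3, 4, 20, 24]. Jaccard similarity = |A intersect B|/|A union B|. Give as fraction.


A intersect B = [4]
|A intersect B| = 1
A union B = [3, 4, 5, 8, 9, 10, 14, 20, 23, 24, 27]
|A union B| = 11
Jaccard = 1/11 = 1/11

1/11


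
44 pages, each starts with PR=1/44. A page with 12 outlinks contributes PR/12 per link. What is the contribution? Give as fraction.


Initial PR = 1/44 = 1/44
Outlinks = 12
Contribution per link = PR / outlinks
= 1/44 / 12
= 1/528

1/528


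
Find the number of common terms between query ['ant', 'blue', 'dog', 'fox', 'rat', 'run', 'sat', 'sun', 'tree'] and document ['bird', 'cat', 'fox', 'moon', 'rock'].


Query terms: ['ant', 'blue', 'dog', 'fox', 'rat', 'run', 'sat', 'sun', 'tree']
Document terms: ['bird', 'cat', 'fox', 'moon', 'rock']
Common terms: ['fox']
Overlap count = 1

1


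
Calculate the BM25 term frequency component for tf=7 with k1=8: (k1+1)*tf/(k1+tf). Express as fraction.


BM25 TF component = (k1+1)*tf / (k1+tf)
k1 = 8, tf = 7
Numerator = (8+1)*7 = 63
Denominator = 8 + 7 = 15
= 63/15 = 21/5

21/5


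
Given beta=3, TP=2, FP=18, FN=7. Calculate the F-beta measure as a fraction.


P = TP/(TP+FP) = 2/20 = 1/10
R = TP/(TP+FN) = 2/9 = 2/9
beta^2 = 3^2 = 9
(1 + beta^2) = 10
Numerator = (1+beta^2)*P*R = 2/9
Denominator = beta^2*P + R = 9/10 + 2/9 = 101/90
F_beta = 20/101

20/101


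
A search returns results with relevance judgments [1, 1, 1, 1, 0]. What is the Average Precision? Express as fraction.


Computing P@k for each relevant position:
Position 1: relevant, P@1 = 1/1 = 1
Position 2: relevant, P@2 = 2/2 = 1
Position 3: relevant, P@3 = 3/3 = 1
Position 4: relevant, P@4 = 4/4 = 1
Position 5: not relevant
Sum of P@k = 1 + 1 + 1 + 1 = 4
AP = 4 / 4 = 1

1


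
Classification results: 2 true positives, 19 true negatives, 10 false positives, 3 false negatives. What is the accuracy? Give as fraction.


Accuracy = (TP + TN) / (TP + TN + FP + FN)
TP + TN = 2 + 19 = 21
Total = 2 + 19 + 10 + 3 = 34
Accuracy = 21 / 34 = 21/34

21/34


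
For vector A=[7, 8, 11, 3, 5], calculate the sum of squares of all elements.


|A|^2 = sum of squared components
A[0]^2 = 7^2 = 49
A[1]^2 = 8^2 = 64
A[2]^2 = 11^2 = 121
A[3]^2 = 3^2 = 9
A[4]^2 = 5^2 = 25
Sum = 49 + 64 + 121 + 9 + 25 = 268

268


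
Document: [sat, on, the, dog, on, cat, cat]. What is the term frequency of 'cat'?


Document has 7 words
Scanning for 'cat':
Found at positions: [5, 6]
Count = 2

2


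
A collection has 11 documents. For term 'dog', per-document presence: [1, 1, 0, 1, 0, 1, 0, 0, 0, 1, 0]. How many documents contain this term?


Checking each document for 'dog':
Doc 1: present
Doc 2: present
Doc 3: absent
Doc 4: present
Doc 5: absent
Doc 6: present
Doc 7: absent
Doc 8: absent
Doc 9: absent
Doc 10: present
Doc 11: absent
df = sum of presences = 1 + 1 + 0 + 1 + 0 + 1 + 0 + 0 + 0 + 1 + 0 = 5

5


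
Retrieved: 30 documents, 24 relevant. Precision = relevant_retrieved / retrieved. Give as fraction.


Precision = relevant_retrieved / total_retrieved
= 24 / 30
= 24 / (24 + 6)
= 4/5

4/5


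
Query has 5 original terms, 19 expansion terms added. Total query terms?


Original terms: 5
Expansion terms: 19
Total = 5 + 19 = 24

24


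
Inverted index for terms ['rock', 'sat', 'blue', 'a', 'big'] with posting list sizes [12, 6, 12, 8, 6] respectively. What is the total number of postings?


Summing posting list sizes:
'rock': 12 postings
'sat': 6 postings
'blue': 12 postings
'a': 8 postings
'big': 6 postings
Total = 12 + 6 + 12 + 8 + 6 = 44

44


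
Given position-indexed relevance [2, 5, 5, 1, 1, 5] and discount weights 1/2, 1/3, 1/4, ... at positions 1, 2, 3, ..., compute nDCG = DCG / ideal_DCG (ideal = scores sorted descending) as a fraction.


Position discount weights w_i = 1/(i+1) for i=1..6:
Weights = [1/2, 1/3, 1/4, 1/5, 1/6, 1/7]
Actual relevance: [2, 5, 5, 1, 1, 5]
DCG = 2/2 + 5/3 + 5/4 + 1/5 + 1/6 + 5/7 = 2099/420
Ideal relevance (sorted desc): [5, 5, 5, 2, 1, 1]
Ideal DCG = 5/2 + 5/3 + 5/4 + 2/5 + 1/6 + 1/7 = 2573/420
nDCG = DCG / ideal_DCG = 2099/420 / 2573/420 = 2099/2573

2099/2573


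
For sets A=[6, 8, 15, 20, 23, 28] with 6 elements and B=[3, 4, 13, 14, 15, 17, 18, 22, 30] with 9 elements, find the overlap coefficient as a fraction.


A intersect B = [15]
|A intersect B| = 1
min(|A|, |B|) = min(6, 9) = 6
Overlap = 1 / 6 = 1/6

1/6


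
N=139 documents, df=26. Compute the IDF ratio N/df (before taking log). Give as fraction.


IDF ratio = N / df
= 139 / 26
= 139/26

139/26


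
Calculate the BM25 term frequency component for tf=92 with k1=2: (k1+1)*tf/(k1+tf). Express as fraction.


BM25 TF component = (k1+1)*tf / (k1+tf)
k1 = 2, tf = 92
Numerator = (2+1)*92 = 276
Denominator = 2 + 92 = 94
= 276/94 = 138/47

138/47


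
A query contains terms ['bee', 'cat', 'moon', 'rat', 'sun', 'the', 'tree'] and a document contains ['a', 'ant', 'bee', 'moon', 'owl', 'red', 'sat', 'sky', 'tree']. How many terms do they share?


Query terms: ['bee', 'cat', 'moon', 'rat', 'sun', 'the', 'tree']
Document terms: ['a', 'ant', 'bee', 'moon', 'owl', 'red', 'sat', 'sky', 'tree']
Common terms: ['bee', 'moon', 'tree']
Overlap count = 3

3


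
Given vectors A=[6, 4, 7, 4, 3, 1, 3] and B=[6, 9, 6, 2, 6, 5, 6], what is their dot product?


Dot product = sum of element-wise products
A[0]*B[0] = 6*6 = 36
A[1]*B[1] = 4*9 = 36
A[2]*B[2] = 7*6 = 42
A[3]*B[3] = 4*2 = 8
A[4]*B[4] = 3*6 = 18
A[5]*B[5] = 1*5 = 5
A[6]*B[6] = 3*6 = 18
Sum = 36 + 36 + 42 + 8 + 18 + 5 + 18 = 163

163


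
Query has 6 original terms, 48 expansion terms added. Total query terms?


Original terms: 6
Expansion terms: 48
Total = 6 + 48 = 54

54


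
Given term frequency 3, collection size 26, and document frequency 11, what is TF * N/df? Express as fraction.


TF * (N/df)
= 3 * (26/11)
= 3 * 26/11
= 78/11

78/11


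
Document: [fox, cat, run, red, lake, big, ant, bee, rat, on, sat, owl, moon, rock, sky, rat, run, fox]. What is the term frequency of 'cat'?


Document has 18 words
Scanning for 'cat':
Found at positions: [1]
Count = 1

1


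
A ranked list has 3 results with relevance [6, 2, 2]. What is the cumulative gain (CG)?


Cumulative Gain = sum of relevance scores
Position 1: rel=6, running sum=6
Position 2: rel=2, running sum=8
Position 3: rel=2, running sum=10
CG = 10

10


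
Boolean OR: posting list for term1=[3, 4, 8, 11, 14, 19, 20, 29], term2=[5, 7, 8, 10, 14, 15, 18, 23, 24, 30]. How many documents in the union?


Boolean OR: find union of posting lists
term1 docs: [3, 4, 8, 11, 14, 19, 20, 29]
term2 docs: [5, 7, 8, 10, 14, 15, 18, 23, 24, 30]
Union: [3, 4, 5, 7, 8, 10, 11, 14, 15, 18, 19, 20, 23, 24, 29, 30]
|union| = 16

16


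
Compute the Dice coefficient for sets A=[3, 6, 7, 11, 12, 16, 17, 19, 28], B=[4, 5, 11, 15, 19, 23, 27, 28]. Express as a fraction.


A intersect B = [11, 19, 28]
|A intersect B| = 3
|A| = 9, |B| = 8
Dice = 2*3 / (9+8)
= 6 / 17 = 6/17

6/17


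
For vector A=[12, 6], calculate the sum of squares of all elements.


|A|^2 = sum of squared components
A[0]^2 = 12^2 = 144
A[1]^2 = 6^2 = 36
Sum = 144 + 36 = 180

180


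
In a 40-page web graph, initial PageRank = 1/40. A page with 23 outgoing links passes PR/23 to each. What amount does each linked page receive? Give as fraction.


Initial PR = 1/40 = 1/40
Outlinks = 23
Contribution per link = PR / outlinks
= 1/40 / 23
= 1/920

1/920


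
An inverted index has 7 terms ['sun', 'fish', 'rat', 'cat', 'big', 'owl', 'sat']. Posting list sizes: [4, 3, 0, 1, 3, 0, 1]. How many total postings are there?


Summing posting list sizes:
'sun': 4 postings
'fish': 3 postings
'rat': 0 postings
'cat': 1 postings
'big': 3 postings
'owl': 0 postings
'sat': 1 postings
Total = 4 + 3 + 0 + 1 + 3 + 0 + 1 = 12

12


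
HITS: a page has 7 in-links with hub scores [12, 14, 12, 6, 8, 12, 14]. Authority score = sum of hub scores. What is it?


Authority = sum of hub scores of in-linkers
In-link 1: hub score = 12
In-link 2: hub score = 14
In-link 3: hub score = 12
In-link 4: hub score = 6
In-link 5: hub score = 8
In-link 6: hub score = 12
In-link 7: hub score = 14
Authority = 12 + 14 + 12 + 6 + 8 + 12 + 14 = 78

78


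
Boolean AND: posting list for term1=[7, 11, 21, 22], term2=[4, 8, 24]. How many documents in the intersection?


Boolean AND: find intersection of posting lists
term1 docs: [7, 11, 21, 22]
term2 docs: [4, 8, 24]
Intersection: []
|intersection| = 0

0


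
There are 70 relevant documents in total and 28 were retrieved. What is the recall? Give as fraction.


Recall = retrieved_relevant / total_relevant
= 28 / 70
= 28 / (28 + 42)
= 2/5

2/5


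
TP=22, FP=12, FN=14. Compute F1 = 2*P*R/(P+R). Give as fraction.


F1 = 2 * P * R / (P + R)
P = TP/(TP+FP) = 22/34 = 11/17
R = TP/(TP+FN) = 22/36 = 11/18
2 * P * R = 2 * 11/17 * 11/18 = 121/153
P + R = 11/17 + 11/18 = 385/306
F1 = 121/153 / 385/306 = 22/35

22/35


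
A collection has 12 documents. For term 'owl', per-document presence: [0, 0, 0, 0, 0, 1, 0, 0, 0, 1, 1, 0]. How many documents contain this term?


Checking each document for 'owl':
Doc 1: absent
Doc 2: absent
Doc 3: absent
Doc 4: absent
Doc 5: absent
Doc 6: present
Doc 7: absent
Doc 8: absent
Doc 9: absent
Doc 10: present
Doc 11: present
Doc 12: absent
df = sum of presences = 0 + 0 + 0 + 0 + 0 + 1 + 0 + 0 + 0 + 1 + 1 + 0 = 3

3


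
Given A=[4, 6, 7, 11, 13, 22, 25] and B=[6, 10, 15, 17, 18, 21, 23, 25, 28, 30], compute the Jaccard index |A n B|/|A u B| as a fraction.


A intersect B = [6, 25]
|A intersect B| = 2
A union B = [4, 6, 7, 10, 11, 13, 15, 17, 18, 21, 22, 23, 25, 28, 30]
|A union B| = 15
Jaccard = 2/15 = 2/15

2/15


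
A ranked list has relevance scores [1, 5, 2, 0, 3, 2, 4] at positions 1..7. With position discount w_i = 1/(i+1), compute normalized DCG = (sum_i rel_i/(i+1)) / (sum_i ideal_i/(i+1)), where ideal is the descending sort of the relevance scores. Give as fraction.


Position discount weights w_i = 1/(i+1) for i=1..7:
Weights = [1/2, 1/3, 1/4, 1/5, 1/6, 1/7, 1/8]
Actual relevance: [1, 5, 2, 0, 3, 2, 4]
DCG = 1/2 + 5/3 + 2/4 + 0/5 + 3/6 + 2/7 + 4/8 = 83/21
Ideal relevance (sorted desc): [5, 4, 3, 2, 2, 1, 0]
Ideal DCG = 5/2 + 4/3 + 3/4 + 2/5 + 2/6 + 1/7 + 0/8 = 2293/420
nDCG = DCG / ideal_DCG = 83/21 / 2293/420 = 1660/2293

1660/2293


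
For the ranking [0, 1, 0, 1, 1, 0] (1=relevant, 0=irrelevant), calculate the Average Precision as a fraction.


Computing P@k for each relevant position:
Position 1: not relevant
Position 2: relevant, P@2 = 1/2 = 1/2
Position 3: not relevant
Position 4: relevant, P@4 = 2/4 = 1/2
Position 5: relevant, P@5 = 3/5 = 3/5
Position 6: not relevant
Sum of P@k = 1/2 + 1/2 + 3/5 = 8/5
AP = 8/5 / 3 = 8/15

8/15


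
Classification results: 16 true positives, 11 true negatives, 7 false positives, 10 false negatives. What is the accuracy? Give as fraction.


Accuracy = (TP + TN) / (TP + TN + FP + FN)
TP + TN = 16 + 11 = 27
Total = 16 + 11 + 7 + 10 = 44
Accuracy = 27 / 44 = 27/44

27/44


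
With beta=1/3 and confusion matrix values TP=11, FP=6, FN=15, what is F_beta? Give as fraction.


P = TP/(TP+FP) = 11/17 = 11/17
R = TP/(TP+FN) = 11/26 = 11/26
beta^2 = 1/3^2 = 1/9
(1 + beta^2) = 10/9
Numerator = (1+beta^2)*P*R = 605/1989
Denominator = beta^2*P + R = 11/153 + 11/26 = 1969/3978
F_beta = 110/179

110/179


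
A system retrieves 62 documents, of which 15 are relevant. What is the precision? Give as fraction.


Precision = relevant_retrieved / total_retrieved
= 15 / 62
= 15 / (15 + 47)
= 15/62

15/62


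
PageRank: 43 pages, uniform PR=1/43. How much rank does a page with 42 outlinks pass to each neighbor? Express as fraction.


Initial PR = 1/43 = 1/43
Outlinks = 42
Contribution per link = PR / outlinks
= 1/43 / 42
= 1/1806

1/1806


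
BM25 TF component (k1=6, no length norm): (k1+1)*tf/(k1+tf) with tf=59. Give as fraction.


BM25 TF component = (k1+1)*tf / (k1+tf)
k1 = 6, tf = 59
Numerator = (6+1)*59 = 413
Denominator = 6 + 59 = 65
= 413/65 = 413/65

413/65


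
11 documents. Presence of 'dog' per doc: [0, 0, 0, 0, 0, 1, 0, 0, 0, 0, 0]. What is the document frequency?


Checking each document for 'dog':
Doc 1: absent
Doc 2: absent
Doc 3: absent
Doc 4: absent
Doc 5: absent
Doc 6: present
Doc 7: absent
Doc 8: absent
Doc 9: absent
Doc 10: absent
Doc 11: absent
df = sum of presences = 0 + 0 + 0 + 0 + 0 + 1 + 0 + 0 + 0 + 0 + 0 = 1

1


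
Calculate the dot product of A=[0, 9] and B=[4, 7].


Dot product = sum of element-wise products
A[0]*B[0] = 0*4 = 0
A[1]*B[1] = 9*7 = 63
Sum = 0 + 63 = 63

63
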